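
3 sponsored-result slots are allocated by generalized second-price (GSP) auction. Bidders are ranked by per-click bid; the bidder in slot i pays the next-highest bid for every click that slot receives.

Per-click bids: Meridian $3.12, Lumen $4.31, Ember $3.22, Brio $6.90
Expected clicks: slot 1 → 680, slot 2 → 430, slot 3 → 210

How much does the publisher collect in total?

Ranked by bid: $6.90 (Brio) > $4.31 (Lumen) > $3.22 (Ember) > $3.12 (Meridian)
Slot 1: Brio pays $4.31 × 680 = $2930.80
Slot 2: Lumen pays $3.22 × 430 = $1384.60
Slot 3: Ember pays $3.12 × 210 = $655.20
Total = $4970.60

Total revenue: $4970.60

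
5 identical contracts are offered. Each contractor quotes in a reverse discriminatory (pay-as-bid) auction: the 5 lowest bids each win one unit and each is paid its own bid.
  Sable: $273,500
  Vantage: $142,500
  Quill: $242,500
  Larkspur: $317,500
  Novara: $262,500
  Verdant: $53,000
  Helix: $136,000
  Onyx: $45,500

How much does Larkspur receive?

Larkspur is paid $0

Bids ranked low→high: 45,500 (Onyx), 53,000 (Verdant), 136,000 (Helix), 142,500 (Vantage), 242,500 (Quill), 262,500 (Novara), 273,500 (Sable), …
Winners (5 units): Onyx, Verdant, Helix, Vantage, Quill.
Larkspur does not win → $0.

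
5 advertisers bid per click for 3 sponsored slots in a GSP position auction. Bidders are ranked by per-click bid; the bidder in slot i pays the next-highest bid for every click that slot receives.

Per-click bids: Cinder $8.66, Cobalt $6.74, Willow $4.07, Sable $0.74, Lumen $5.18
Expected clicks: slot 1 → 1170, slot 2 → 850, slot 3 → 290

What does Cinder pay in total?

Sorting advertisers: $8.66 (Cinder) > $6.74 (Cobalt) > $5.18 (Lumen) > $4.07 (Willow) > …
Cinder holds slot 1 → pays next bid $6.74 × 1170 clicks = $7885.80.

Cinder pays $7885.80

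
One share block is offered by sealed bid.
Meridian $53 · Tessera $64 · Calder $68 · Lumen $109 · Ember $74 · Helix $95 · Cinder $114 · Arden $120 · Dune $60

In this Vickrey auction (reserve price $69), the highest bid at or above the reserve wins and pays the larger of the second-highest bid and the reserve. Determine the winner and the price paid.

Rule: the highest bid at or above the reserve wins and pays the larger of the second-highest bid and the reserve.
Bids in order: 120 (Arden) > 114 (Cinder) > 109 (Lumen) > 95 (Helix) > 74 (Ember) > 68 (Calder) > …
Highest eligible bid: Arden at $120.
max(second-highest $114, reserve $69) = $114; the reserve does not bind.

Arden pays $114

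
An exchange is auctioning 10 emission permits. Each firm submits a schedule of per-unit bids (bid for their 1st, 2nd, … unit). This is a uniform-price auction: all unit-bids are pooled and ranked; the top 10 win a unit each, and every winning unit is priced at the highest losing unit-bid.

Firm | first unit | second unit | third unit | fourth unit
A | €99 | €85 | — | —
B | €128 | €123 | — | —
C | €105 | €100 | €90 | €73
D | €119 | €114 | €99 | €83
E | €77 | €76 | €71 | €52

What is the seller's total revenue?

Total revenue: €830

Pooled unit-bids ranked (top 10): 128 (B-1), 123 (B-2), 119 (D-1), 114 (D-2), 105 (C-1), 100 (C-2), 99 (A-1), 99 (D-3), 90 (C-3), 85 (A-2)
The (k+1)-th unit-bid is €83.
Allocation: A 2, B 2, C 3, D 3. Every unit priced at €83.
Revenue = 10 × 83 = €830.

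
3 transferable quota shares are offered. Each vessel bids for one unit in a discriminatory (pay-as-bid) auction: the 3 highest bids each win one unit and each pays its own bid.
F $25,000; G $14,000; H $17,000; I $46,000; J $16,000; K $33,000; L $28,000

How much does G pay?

G pays $0

Bids ranked high→low: 46,000 (I), 33,000 (K), 28,000 (L), 25,000 (F), 17,000 (H), …
Top 3: I, K, L.
G does not win → $0.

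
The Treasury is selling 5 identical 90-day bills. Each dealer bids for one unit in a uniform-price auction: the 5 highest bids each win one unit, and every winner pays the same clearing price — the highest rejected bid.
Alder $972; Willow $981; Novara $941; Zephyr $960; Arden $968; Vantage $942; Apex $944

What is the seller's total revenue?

Total revenue: $4,710

Sorting: 981 (Willow), 972 (Alder), 968 (Arden), 960 (Zephyr), 944 (Apex), 942 (Vantage), 941 (Novara)
The 5 highest are Willow, Alder, Arden, Zephyr, Apex.
Highest unsuccessful bid: $942 → clearing price.
Total revenue = 5 × $942 = $4,710.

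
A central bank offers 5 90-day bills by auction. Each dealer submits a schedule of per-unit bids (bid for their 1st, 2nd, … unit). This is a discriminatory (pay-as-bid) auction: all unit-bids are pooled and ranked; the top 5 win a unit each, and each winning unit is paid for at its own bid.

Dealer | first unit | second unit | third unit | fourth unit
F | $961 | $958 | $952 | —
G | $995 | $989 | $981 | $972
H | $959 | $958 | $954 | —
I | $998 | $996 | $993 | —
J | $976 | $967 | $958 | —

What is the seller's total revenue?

Merging the schedules and taking the best 5: 998 (I-1), 996 (I-2), 995 (G-1), 993 (I-3), 989 (G-2)
Next rejected bid: $981 (not a price — pay-as-bid).
Each winning unit pays its own bid.
Revenue = 998 + 996 + 995 + 993 + 989 = $4,971.

Total revenue: $4,971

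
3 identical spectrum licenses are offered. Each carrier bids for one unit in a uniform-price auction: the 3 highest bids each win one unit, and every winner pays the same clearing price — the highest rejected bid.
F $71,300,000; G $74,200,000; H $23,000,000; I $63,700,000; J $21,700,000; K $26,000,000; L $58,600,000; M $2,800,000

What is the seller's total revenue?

Bids ranked high→low: 74,200,000 (G), 71,300,000 (F), 63,700,000 (I), 58,600,000 (L), 26,000,000 (K), …
The 3 highest are G, F, I.
First losing bid is L's $58,600,000, which sets the uniform price.
Total revenue = 3 × $58,600,000 = $175,800,000.

Total revenue: $175,800,000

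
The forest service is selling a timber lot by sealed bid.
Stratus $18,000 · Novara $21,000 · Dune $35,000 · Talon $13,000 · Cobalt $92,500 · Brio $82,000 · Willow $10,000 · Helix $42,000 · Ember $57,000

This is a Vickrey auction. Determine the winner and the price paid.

Bids ranked: 92,500 (Cobalt) > 82,000 (Brio) > 57,000 (Ember) > 42,000 (Helix) > 35,000 (Dune) > 21,000 (Novara) > …
Second-price: Cobalt pays Brio's bid of $82,000.

Cobalt pays $82,000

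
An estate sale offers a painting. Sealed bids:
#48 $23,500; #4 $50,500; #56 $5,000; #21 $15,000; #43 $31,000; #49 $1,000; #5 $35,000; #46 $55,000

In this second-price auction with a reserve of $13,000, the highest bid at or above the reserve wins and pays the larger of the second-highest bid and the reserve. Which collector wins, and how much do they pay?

#46 pays $50,500

Second-price auction with a reserve of $13,000: the highest bid at or above the reserve wins and pays the larger of the second-highest bid and the reserve.
Bids ranked: 55,000 (#46) > 50,500 (#4) > 35,000 (#5) > 31,000 (#43) > 23,500 (#48) > 15,000 (#21) > …
#46 has the top bid at or above the reserve ($55,000).
Second-highest bid $50,500 exceeds the reserve $13,000 → payment $50,500.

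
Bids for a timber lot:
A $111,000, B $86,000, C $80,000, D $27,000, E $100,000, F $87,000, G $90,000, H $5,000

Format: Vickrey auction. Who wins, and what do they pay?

Bids ranked: 111,000 (A) > 100,000 (E) > 90,000 (G) > 87,000 (F) > 86,000 (B) > 80,000 (C) > …
A is highest; pays the second-highest bid, $100,000.

A pays $100,000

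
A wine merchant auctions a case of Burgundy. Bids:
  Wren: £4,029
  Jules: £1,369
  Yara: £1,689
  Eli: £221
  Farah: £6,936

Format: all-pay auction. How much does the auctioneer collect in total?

Sorting bids: 6,936 (Farah) > 4,029 (Wren) > 1,689 (Yara) > 1,369 (Jules) > 221 (Eli)
Every bidder forfeits their bid regardless of winning.
Revenue = 4,029 + 1,369 + 1,689 + 221 + 6,936 = £14,244.

Total revenue: £14,244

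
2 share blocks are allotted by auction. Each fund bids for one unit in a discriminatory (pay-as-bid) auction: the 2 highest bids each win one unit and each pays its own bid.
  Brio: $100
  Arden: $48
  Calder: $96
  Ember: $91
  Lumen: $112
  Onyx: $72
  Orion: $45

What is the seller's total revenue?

Ordering the bids: 112 (Lumen), 100 (Brio), 96 (Calder), 91 (Ember), …
Winners (2 units): Lumen, Brio.
Total revenue = 112 + 100 = $212.

Total revenue: $212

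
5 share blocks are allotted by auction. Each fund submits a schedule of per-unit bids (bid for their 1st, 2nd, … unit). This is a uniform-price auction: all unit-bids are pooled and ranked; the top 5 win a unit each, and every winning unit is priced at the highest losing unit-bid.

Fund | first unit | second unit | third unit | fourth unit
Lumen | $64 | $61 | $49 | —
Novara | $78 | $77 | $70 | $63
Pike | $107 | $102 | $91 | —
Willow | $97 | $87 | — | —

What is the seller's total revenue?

Total revenue: $390

Pooled unit-bids ranked (top 5): 107 (Pike-1), 102 (Pike-2), 97 (Willow-1), 91 (Pike-3), 87 (Willow-2)
The (k+1)-th unit-bid is $78.
Allocation: Pike 3, Willow 2. Every unit priced at $78.
Revenue = 5 × 78 = $390.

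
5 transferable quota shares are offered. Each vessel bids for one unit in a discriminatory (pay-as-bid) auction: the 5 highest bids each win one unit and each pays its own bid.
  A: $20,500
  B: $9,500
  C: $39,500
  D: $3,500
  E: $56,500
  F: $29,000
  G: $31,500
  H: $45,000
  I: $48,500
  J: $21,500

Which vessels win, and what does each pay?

Sorting: 56,500 (E), 48,500 (I), 45,000 (H), 39,500 (C), 31,500 (G), 29,000 (F), 21,500 (J), …
The 5 highest are E, I, H, C, G.
Each winner pays its own bid: E $56,500, I $48,500, H $45,000, C $39,500, G $31,500.

E $56,500, I $48,500, H $45,000, C $39,500, G $31,500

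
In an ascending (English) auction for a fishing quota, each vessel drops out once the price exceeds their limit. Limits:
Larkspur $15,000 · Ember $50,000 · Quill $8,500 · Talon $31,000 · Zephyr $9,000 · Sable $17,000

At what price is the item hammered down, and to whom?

Ember wins at $31,000

Limits in order: 50,000 (Ember) > 31,000 (Talon) > 17,000 (Sable) > 15,000 (Larkspur) > 9,000 (Zephyr) > 8,500 (Quill)
Bidding ends when Talon exits at $31,000; Ember takes it.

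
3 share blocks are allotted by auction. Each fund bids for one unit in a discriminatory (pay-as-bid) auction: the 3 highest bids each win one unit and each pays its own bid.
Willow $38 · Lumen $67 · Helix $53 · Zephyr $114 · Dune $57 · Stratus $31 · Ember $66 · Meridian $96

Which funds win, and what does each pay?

Bids ranked high→low: 114 (Zephyr), 96 (Meridian), 67 (Lumen), 66 (Ember), 57 (Dune), …
The 3 highest are Zephyr, Meridian, Lumen.
Each winner pays its own bid: Zephyr $114, Meridian $96, Lumen $67.

Zephyr $114, Meridian $96, Lumen $67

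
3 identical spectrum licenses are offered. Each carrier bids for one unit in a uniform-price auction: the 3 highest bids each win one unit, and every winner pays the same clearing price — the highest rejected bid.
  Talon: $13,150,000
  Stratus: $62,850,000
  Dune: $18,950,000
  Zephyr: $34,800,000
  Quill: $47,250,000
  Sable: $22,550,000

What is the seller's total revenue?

Ordering the bids: 62,850,000 (Stratus), 47,250,000 (Quill), 34,800,000 (Zephyr), 22,550,000 (Sable), 18,950,000 (Dune), …
Winners (3 units): Stratus, Quill, Zephyr.
Highest unsuccessful bid: $22,550,000 → clearing price.
Total revenue = 3 × $22,550,000 = $67,650,000.

Total revenue: $67,650,000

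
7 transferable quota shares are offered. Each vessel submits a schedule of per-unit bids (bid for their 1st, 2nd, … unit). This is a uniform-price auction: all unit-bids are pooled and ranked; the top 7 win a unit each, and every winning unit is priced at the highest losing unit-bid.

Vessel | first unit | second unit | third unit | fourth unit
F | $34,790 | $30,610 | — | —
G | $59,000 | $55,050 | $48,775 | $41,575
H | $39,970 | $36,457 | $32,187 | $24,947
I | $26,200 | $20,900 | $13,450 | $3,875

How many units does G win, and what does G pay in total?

G: 4 units, pays $128,748

Pooled unit-bids ranked (top 7): 59,000 (G-1), 55,050 (G-2), 48,775 (G-3), 41,575 (G-4), 39,970 (H-1), 36,457 (H-2), 34,790 (F-1)
First bid not allocated: $32,187.
G wins 4 unit(s) at $32,187 each.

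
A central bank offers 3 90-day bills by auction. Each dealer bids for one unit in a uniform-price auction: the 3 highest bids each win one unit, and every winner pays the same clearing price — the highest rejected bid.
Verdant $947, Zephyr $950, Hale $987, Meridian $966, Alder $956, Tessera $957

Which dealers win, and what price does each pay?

Sorting: 987 (Hale), 966 (Meridian), 957 (Tessera), 956 (Alder), 950 (Zephyr), …
Top 3: Hale, Meridian, Tessera.
First losing bid is Alder's $956, which sets the uniform price.

Hale, Meridian, Tessera; each pays $956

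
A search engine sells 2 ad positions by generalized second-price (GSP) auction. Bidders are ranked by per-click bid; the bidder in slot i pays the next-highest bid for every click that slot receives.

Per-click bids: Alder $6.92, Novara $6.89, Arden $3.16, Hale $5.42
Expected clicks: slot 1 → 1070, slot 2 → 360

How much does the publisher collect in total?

Sorting advertisers: $6.92 (Alder) > $6.89 (Novara) > $5.42 (Hale) > …
Slot 1: Alder pays $6.89 × 1070 = $7372.30
Slot 2: Novara pays $5.42 × 360 = $1951.20
Total = $9323.50

Total revenue: $9323.50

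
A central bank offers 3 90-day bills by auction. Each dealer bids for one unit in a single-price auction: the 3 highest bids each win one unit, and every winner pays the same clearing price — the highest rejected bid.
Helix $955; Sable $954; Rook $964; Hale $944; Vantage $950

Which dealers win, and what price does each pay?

Rook, Helix, Sable; each pays $950

Bids ranked high→low: 964 (Rook), 955 (Helix), 954 (Sable), 950 (Vantage), 944 (Hale)
The 3 highest are Rook, Helix, Sable.
Clearing price = highest rejected bid = $950.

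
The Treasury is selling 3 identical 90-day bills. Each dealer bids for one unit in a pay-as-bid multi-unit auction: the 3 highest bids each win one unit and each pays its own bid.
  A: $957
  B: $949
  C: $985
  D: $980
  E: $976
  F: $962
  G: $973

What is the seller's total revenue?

Total revenue: $2,941

Bids ranked high→low: 985 (C), 980 (D), 976 (E), 973 (G), 962 (F), …
Top 3: C, D, E.
Total revenue = 985 + 980 + 976 = $2,941.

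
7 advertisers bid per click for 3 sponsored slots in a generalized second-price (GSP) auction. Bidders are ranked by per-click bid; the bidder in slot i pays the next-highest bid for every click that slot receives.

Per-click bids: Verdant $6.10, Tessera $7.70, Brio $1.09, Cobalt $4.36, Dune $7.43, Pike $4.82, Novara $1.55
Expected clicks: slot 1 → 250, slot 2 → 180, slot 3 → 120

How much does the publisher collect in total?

Per-click bids in order: $7.70 (Tessera) > $7.43 (Dune) > $6.10 (Verdant) > $4.82 (Pike) > …
Slot 1: Tessera pays $7.43 × 250 = $1857.50
Slot 2: Dune pays $6.10 × 180 = $1098.00
Slot 3: Verdant pays $4.82 × 120 = $578.40
Total = $3533.90

Total revenue: $3533.90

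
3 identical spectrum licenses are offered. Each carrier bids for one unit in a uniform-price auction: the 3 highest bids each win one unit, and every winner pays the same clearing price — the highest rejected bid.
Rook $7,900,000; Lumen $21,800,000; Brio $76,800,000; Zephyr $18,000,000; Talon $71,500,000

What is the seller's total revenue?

Total revenue: $54,000,000

Bids ranked high→low: 76,800,000 (Brio), 71,500,000 (Talon), 21,800,000 (Lumen), 18,000,000 (Zephyr), 7,900,000 (Rook)
The 3 highest are Brio, Talon, Lumen.
Clearing price = highest rejected bid = $18,000,000.
Total revenue = 3 × $18,000,000 = $54,000,000.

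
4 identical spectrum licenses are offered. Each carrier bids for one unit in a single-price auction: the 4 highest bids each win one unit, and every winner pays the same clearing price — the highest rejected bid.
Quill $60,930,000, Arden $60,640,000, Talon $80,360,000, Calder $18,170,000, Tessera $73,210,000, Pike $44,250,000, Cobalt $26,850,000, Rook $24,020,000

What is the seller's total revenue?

Total revenue: $177,000,000

Sorting: 80,360,000 (Talon), 73,210,000 (Tessera), 60,930,000 (Quill), 60,640,000 (Arden), 44,250,000 (Pike), 26,850,000 (Cobalt), …
The 4 highest are Talon, Tessera, Quill, Arden.
First losing bid is Pike's $44,250,000, which sets the uniform price.
Total revenue = 4 × $44,250,000 = $177,000,000.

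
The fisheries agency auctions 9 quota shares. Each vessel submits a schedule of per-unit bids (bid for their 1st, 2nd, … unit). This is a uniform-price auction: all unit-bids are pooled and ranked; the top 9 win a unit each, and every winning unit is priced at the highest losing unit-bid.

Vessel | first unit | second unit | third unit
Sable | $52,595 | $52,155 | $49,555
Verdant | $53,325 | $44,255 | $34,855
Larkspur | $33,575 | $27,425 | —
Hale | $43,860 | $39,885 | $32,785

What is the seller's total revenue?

All unit-bids, highest first — top 9: 53,325 (Verdant-1), 52,595 (Sable-1), 52,155 (Sable-2), 49,555 (Sable-3), 44,255 (Verdant-2), 43,860 (Hale-1), 39,885 (Hale-2), 34,855 (Verdant-3), 33,575 (Larkspur-1)
The (k+1)-th unit-bid is $32,785.
Allocation: Hale 2, Larkspur 1, Sable 3, Verdant 3. Every unit priced at $32,785.
Revenue = 9 × 32,785 = $295,065.

Total revenue: $295,065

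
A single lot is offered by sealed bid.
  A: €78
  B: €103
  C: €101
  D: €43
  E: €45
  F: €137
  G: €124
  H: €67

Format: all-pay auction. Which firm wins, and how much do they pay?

Sorting bids: 137 (F) > 124 (G) > 103 (B) > 101 (C) > 78 (A) > 67 (H) > …
F is highest and takes the item; every bidder forfeits their bid.

F pays €137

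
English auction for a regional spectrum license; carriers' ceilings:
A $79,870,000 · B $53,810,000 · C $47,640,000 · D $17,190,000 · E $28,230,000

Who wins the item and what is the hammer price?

Open ascending-bid auction: the price rises until one bidder remains; the winner pays the price at which the last rival dropped out.
Limits ranked: 79,870,000 (A) > 53,810,000 (B) > 47,640,000 (C) > 28,230,000 (E) > 17,190,000 (D)
B is the last rival to drop out, at $53,810,000; A remains and wins at that price.

A wins at $53,810,000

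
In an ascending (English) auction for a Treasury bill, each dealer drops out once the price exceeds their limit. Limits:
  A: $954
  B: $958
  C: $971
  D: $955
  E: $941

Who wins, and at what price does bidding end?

C wins at $958

Ascending (English) auction: the price rises until one bidder remains; the winner pays the price at which the last rival dropped out.
Limits ranked: 971 (C) > 958 (B) > 955 (D) > 954 (A) > 941 (E)
B is the last rival to drop out, at $958; C remains and wins at that price.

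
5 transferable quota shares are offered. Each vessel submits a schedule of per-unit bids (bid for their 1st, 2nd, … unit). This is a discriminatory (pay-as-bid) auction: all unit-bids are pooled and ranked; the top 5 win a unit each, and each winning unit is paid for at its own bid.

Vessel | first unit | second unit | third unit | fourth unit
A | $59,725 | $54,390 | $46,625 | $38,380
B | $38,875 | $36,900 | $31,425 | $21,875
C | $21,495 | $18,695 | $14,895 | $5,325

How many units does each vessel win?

A 4, B 1

All unit-bids, highest first — top 5: 59,725 (A-1), 54,390 (A-2), 46,625 (A-3), 38,875 (B-1), 38,380 (A-4)
Next rejected bid: $36,900 (not a price — pay-as-bid).
Allocation: A 4, B 1.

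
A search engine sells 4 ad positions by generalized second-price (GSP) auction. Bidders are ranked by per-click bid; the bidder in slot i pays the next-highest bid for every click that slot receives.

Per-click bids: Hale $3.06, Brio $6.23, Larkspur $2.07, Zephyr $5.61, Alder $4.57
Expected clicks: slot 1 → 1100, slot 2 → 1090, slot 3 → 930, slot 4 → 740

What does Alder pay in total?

Sorting advertisers: $6.23 (Brio) > $5.61 (Zephyr) > $4.57 (Alder) > $3.06 (Hale) > $2.07 (Larkspur)
Alder holds slot 3 → pays next bid $3.06 × 930 clicks = $2845.80.

Alder pays $2845.80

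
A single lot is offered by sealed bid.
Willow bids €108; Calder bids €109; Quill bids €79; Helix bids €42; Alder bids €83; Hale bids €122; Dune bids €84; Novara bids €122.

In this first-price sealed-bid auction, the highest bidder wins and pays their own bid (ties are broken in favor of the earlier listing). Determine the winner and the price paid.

First-price sealed-bid auction: the highest bidder wins and pays their own bid.
Bids in order: 122 (Hale) > 122 (Novara) > 109 (Calder) > 108 (Willow) > 84 (Dune) > 83 (Alder) > …
Hale and Novara tie at €122; tie-break gives it to Hale.
Hale is highest → pays own bid, €122.

Hale pays €122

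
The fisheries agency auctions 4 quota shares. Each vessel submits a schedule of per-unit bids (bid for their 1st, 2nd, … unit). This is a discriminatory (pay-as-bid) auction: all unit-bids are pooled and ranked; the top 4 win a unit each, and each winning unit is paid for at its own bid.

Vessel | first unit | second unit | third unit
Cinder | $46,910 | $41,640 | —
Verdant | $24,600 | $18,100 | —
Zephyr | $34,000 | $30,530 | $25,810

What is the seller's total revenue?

Total revenue: $153,080

Pooled unit-bids ranked (top 4): 46,910 (Cinder-1), 41,640 (Cinder-2), 34,000 (Zephyr-1), 30,530 (Zephyr-2)
Next rejected bid: $25,810 (not a price — pay-as-bid).
Each winning unit pays its own bid.
Revenue = 46,910 + 41,640 + 34,000 + 30,530 = $153,080.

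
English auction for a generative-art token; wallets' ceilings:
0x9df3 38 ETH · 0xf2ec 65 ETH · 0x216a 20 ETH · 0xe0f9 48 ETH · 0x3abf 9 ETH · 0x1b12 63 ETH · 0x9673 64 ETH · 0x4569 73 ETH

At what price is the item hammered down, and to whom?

0x4569 wins at 65 ETH

Sorting limits: 73 (0x4569) > 65 (0xf2ec) > 64 (0x9673) > 63 (0x1b12) > 48 (0xe0f9) > 38 (0x9df3) > …
Bidding ends when 0xf2ec exits at 65 ETH; 0x4569 takes it.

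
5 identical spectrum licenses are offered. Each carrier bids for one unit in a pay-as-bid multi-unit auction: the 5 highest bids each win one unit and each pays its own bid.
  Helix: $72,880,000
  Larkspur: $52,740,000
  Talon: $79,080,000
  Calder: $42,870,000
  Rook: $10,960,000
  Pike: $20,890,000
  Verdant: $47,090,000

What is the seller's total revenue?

Sorting: 79,080,000 (Talon), 72,880,000 (Helix), 52,740,000 (Larkspur), 47,090,000 (Verdant), 42,870,000 (Calder), 20,890,000 (Pike), 10,960,000 (Rook)
Winners (5 units): Talon, Helix, Larkspur, Verdant, Calder.
Total revenue = 79,080,000 + 72,880,000 + 52,740,000 + 47,090,000 + 42,870,000 = $294,660,000.

Total revenue: $294,660,000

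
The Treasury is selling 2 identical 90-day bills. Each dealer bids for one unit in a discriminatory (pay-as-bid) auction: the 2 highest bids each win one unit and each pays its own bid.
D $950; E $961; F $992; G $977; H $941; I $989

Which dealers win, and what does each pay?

Bids ranked high→low: 992 (F), 989 (I), 977 (G), 961 (E), …
Top 2: F, I.
Each winner pays its own bid: F $992, I $989.

F $992, I $989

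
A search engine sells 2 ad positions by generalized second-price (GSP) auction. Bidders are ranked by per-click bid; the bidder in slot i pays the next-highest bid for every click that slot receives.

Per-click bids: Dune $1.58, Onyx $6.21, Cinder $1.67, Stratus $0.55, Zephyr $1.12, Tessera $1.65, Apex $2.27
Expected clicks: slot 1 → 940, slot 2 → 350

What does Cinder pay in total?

Ranked by bid: $6.21 (Onyx) > $2.27 (Apex) > $1.67 (Cinder) > …
Cinder ranks below slot 2 → no slot, pays nothing.

Cinder pays $0.00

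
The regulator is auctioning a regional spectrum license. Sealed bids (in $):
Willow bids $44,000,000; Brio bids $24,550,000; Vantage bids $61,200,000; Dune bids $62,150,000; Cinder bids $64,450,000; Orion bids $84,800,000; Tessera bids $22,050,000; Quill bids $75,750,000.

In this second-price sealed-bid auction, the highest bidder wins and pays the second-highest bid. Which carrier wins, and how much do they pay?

Orion pays $75,750,000

Rule: the highest bidder wins and pays the second-highest bid.
Bids in order: 84,800,000 (Orion) > 75,750,000 (Quill) > 64,450,000 (Cinder) > 62,150,000 (Dune) > 61,200,000 (Vantage) > 44,000,000 (Willow) > …
Second-price: Orion pays Quill's bid of $75,750,000.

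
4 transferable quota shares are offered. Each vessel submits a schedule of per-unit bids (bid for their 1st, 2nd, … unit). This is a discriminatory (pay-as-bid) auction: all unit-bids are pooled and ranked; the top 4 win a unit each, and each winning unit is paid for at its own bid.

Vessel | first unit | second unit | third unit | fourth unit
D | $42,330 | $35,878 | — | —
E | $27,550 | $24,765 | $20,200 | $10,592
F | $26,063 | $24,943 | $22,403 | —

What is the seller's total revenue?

All unit-bids, highest first — top 4: 42,330 (D-1), 35,878 (D-2), 27,550 (E-1), 26,063 (F-1)
Next rejected bid: $24,943 (not a price — pay-as-bid).
Each winning unit pays its own bid.
Revenue = 42,330 + 35,878 + 27,550 + 26,063 = $131,821.

Total revenue: $131,821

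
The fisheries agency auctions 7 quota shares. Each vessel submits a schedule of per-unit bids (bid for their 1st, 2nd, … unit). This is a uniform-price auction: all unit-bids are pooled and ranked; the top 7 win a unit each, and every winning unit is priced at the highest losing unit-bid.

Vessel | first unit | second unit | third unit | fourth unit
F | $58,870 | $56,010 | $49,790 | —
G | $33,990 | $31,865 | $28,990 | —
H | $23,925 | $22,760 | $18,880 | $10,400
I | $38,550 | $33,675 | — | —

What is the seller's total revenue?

Total revenue: $202,930

Merging the schedules and taking the best 7: 58,870 (F-1), 56,010 (F-2), 49,790 (F-3), 38,550 (I-1), 33,990 (G-1), 33,675 (I-2), 31,865 (G-2)
Highest rejected unit-bid = $28,990.
Allocation: F 3, G 2, I 2. Every unit priced at $28,990.
Revenue = 7 × 28,990 = $202,930.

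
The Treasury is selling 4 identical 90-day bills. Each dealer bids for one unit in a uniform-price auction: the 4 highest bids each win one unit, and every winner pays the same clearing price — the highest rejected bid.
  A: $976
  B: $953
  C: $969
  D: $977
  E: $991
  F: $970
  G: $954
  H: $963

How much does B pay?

B pays $0

Ordering the bids: 991 (E), 977 (D), 976 (A), 970 (F), 969 (C), 963 (H), …
The 4 highest are E, D, A, F.
Clearing price = highest rejected bid = $969.
B does not win → pays $0.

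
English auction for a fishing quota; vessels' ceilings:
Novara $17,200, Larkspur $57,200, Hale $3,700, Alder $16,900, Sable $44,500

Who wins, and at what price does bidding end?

Larkspur wins at $44,500

Rule: the price rises until one bidder remains; the winner pays the price at which the last rival dropped out.
Sorting limits: 57,200 (Larkspur) > 44,500 (Sable) > 17,200 (Novara) > 16,900 (Alder) > 3,700 (Hale)
Bidding ends when Sable exits at $44,500; Larkspur takes it.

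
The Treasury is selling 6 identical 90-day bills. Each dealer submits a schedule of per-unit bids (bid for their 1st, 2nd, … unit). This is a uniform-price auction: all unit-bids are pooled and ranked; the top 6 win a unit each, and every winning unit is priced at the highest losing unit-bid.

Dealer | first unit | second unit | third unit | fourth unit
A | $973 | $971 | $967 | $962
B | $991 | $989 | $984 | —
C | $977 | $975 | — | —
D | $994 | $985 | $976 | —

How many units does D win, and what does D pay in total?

D: 2 units, pays $1,952

Pooled unit-bids ranked (top 6): 994 (D-1), 991 (B-1), 989 (B-2), 985 (D-2), 984 (B-3), 977 (C-1)
Highest rejected unit-bid = $976.
D wins 2 unit(s) at $976 each.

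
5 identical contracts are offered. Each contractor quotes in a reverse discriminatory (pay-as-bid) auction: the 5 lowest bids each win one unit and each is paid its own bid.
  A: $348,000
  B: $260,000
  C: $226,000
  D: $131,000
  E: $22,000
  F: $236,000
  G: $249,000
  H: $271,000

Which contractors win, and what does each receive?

Bids ranked low→high: 22,000 (E), 131,000 (D), 226,000 (C), 236,000 (F), 249,000 (G), 260,000 (B), 271,000 (H), …
Lowest 5: E, D, C, F, G.
Each winner is paid its own bid: E $22,000, D $131,000, C $226,000, F $236,000, G $249,000.

E $22,000, D $131,000, C $226,000, F $236,000, G $249,000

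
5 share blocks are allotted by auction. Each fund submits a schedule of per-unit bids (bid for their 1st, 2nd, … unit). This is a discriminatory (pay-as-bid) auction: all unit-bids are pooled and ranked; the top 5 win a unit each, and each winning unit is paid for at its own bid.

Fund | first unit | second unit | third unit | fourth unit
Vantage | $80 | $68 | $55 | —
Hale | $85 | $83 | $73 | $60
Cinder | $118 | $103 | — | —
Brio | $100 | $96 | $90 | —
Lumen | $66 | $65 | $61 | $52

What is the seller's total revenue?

Pooled unit-bids ranked (top 5): 118 (Cinder-1), 103 (Cinder-2), 100 (Brio-1), 96 (Brio-2), 90 (Brio-3)
Next rejected bid: $85 (not a price — pay-as-bid).
Each winning unit pays its own bid.
Revenue = 118 + 103 + 100 + 96 + 90 = $507.

Total revenue: $507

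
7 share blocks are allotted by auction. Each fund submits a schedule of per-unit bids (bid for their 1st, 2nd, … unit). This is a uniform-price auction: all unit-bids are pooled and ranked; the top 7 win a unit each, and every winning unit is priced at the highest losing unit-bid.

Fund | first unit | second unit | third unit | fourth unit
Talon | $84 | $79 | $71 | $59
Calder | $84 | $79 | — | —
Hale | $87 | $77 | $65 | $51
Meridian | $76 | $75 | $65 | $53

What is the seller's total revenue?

All unit-bids, highest first — top 7: 87 (Hale-1), 84 (Talon-1), 84 (Calder-1), 79 (Talon-2), 79 (Calder-2), 77 (Hale-2), 76 (Meridian-1)
First bid not allocated: $75.
Allocation: Calder 2, Hale 2, Meridian 1, Talon 2. Every unit priced at $75.
Revenue = 7 × 75 = $525.

Total revenue: $525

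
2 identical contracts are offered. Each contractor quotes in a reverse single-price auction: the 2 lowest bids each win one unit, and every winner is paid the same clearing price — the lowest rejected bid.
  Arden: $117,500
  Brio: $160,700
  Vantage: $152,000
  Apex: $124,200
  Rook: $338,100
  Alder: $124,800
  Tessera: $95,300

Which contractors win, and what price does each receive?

Tessera, Arden; each is paid $124,200

Bids ranked low→high: 95,300 (Tessera), 117,500 (Arden), 124,200 (Apex), 124,800 (Alder), …
The 2 lowest are Tessera, Arden.
Clearing price = lowest rejected bid = $124,200.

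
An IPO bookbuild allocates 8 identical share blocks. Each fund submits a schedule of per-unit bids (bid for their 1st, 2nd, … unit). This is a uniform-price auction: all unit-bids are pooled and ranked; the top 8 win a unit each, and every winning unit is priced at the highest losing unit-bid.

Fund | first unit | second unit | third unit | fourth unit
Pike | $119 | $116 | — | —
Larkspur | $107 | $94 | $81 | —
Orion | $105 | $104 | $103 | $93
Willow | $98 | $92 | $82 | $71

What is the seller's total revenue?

Merging the schedules and taking the best 8: 119 (Pike-1), 116 (Pike-2), 107 (Larkspur-1), 105 (Orion-1), 104 (Orion-2), 103 (Orion-3), 98 (Willow-1), 94 (Larkspur-2)
The (k+1)-th unit-bid is $93.
Allocation: Larkspur 2, Orion 3, Pike 2, Willow 1. Every unit priced at $93.
Revenue = 8 × 93 = $744.

Total revenue: $744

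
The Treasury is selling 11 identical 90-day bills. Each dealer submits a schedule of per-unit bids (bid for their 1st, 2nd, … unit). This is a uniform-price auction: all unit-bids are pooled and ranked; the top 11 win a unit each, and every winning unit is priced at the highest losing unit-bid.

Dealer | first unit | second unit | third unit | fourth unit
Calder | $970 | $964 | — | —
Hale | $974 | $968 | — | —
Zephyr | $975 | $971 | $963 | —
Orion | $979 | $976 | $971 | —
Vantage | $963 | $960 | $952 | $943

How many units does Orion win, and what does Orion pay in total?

Pooled unit-bids ranked (top 11): 979 (Orion-1), 976 (Orion-2), 975 (Zephyr-1), 974 (Hale-1), 971 (Zephyr-2), 971 (Orion-3), 970 (Calder-1), 968 (Hale-2), 964 (Calder-2), 963 (Zephyr-3), 963 (Vantage-1)
First bid not allocated: $960.
Orion wins 3 unit(s) at $960 each.

Orion: 3 units, pays $2,880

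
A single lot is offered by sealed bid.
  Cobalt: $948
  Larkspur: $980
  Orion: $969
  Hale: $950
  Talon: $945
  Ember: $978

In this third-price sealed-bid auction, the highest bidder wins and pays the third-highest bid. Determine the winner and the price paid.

Sorting bids: 980 (Larkspur) > 978 (Ember) > 969 (Orion) > 950 (Hale) > 948 (Cobalt) > 945 (Talon)
Larkspur wins; payment is bid #3 in the ranking = $969.

Larkspur pays $969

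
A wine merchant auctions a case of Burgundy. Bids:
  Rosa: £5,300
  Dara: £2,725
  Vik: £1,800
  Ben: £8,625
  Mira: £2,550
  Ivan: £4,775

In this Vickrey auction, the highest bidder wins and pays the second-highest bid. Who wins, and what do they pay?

Bids in order: 8,625 (Ben) > 5,300 (Rosa) > 4,775 (Ivan) > 2,725 (Dara) > 2,550 (Mira) > 1,800 (Vik)
Ben wins with the highest bid; price is set by the runner-up at £5,300.

Ben pays £5,300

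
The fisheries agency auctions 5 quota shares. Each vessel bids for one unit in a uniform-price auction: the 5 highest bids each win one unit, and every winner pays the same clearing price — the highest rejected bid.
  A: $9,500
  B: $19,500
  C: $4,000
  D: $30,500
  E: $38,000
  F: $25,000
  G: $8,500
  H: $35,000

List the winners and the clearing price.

Bids ranked high→low: 38,000 (E), 35,000 (H), 30,500 (D), 25,000 (F), 19,500 (B), 9,500 (A), 8,500 (G), …
The 5 highest are E, H, D, F, B.
First losing bid is A's $9,500, which sets the uniform price.

E, H, D, F, B; each pays $9,500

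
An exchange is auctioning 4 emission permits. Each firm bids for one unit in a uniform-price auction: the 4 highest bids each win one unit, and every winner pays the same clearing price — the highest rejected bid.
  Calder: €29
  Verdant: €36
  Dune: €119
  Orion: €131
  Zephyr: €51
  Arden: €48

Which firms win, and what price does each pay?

Orion, Dune, Zephyr, Arden; each pays €36

Sorting: 131 (Orion), 119 (Dune), 51 (Zephyr), 48 (Arden), 36 (Verdant), 29 (Calder)
Winners (4 units): Orion, Dune, Zephyr, Arden.
First losing bid is Verdant's €36, which sets the uniform price.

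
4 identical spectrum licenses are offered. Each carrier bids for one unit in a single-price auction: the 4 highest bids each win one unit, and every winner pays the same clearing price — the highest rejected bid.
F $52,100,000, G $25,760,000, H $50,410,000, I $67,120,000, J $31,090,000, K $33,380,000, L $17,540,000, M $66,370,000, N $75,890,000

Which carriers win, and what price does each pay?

N, I, M, F; each pays $50,410,000

Ordering the bids: 75,890,000 (N), 67,120,000 (I), 66,370,000 (M), 52,100,000 (F), 50,410,000 (H), 33,380,000 (K), …
The 4 highest are N, I, M, F.
Clearing price = highest rejected bid = $50,410,000.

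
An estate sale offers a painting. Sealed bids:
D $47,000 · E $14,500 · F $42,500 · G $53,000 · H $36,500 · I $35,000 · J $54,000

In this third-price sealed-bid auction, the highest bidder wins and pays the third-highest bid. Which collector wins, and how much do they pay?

J pays $47,000

Bids ranked: 54,000 (J) > 53,000 (G) > 47,000 (D) > 42,500 (F) > 36,500 (H) > 35,000 (I) > …
J wins; payment is bid #3 in the ranking = $47,000.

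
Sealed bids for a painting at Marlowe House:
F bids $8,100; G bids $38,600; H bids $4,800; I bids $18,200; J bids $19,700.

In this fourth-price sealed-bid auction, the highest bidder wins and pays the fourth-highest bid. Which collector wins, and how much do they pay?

Bids in order: 38,600 (G) > 19,700 (J) > 18,200 (I) > 8,100 (F) > 4,800 (H)
G is highest; pays the fourth-highest bid, $8,100.

G pays $8,100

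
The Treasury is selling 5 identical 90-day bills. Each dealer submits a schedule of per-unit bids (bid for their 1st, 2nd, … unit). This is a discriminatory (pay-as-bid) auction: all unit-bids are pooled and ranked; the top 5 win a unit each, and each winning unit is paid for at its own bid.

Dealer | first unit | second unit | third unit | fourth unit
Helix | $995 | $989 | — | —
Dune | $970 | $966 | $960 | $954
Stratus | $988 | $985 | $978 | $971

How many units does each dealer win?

Helix 2, Stratus 3

Merging the schedules and taking the best 5: 995 (Helix-1), 989 (Helix-2), 988 (Stratus-1), 985 (Stratus-2), 978 (Stratus-3)
Next rejected bid: $971 (not a price — pay-as-bid).
Allocation: Helix 2, Stratus 3.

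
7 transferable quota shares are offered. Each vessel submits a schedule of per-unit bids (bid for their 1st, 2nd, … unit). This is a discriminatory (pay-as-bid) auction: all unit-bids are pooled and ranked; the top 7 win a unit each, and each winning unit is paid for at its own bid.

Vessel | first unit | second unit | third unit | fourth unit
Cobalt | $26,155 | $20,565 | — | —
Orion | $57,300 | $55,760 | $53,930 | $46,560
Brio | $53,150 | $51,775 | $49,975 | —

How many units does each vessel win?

Pooled unit-bids ranked (top 7): 57,300 (Orion-1), 55,760 (Orion-2), 53,930 (Orion-3), 53,150 (Brio-1), 51,775 (Brio-2), 49,975 (Brio-3), 46,560 (Orion-4)
Next rejected bid: $26,155 (not a price — pay-as-bid).
Allocation: Brio 3, Orion 4.

Brio 3, Orion 4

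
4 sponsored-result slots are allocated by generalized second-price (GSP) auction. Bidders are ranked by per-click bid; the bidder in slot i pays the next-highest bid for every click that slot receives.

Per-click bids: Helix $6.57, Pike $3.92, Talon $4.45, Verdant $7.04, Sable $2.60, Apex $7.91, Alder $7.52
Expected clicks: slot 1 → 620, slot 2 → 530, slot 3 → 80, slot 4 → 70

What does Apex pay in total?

Ranked by bid: $7.91 (Apex) > $7.52 (Alder) > $7.04 (Verdant) > $6.57 (Helix) > $4.45 (Talon) > …
Apex holds slot 1 → pays next bid $7.52 × 620 clicks = $4662.40.

Apex pays $4662.40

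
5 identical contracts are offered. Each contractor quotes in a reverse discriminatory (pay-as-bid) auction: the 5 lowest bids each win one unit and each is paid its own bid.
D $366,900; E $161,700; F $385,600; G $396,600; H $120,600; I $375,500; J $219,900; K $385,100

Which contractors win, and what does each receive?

H $120,600, E $161,700, J $219,900, D $366,900, I $375,500

Bids ranked low→high: 120,600 (H), 161,700 (E), 219,900 (J), 366,900 (D), 375,500 (I), 385,100 (K), 385,600 (F), …
The 5 lowest are H, E, J, D, I.
Each winner is paid its own bid: H $120,600, E $161,700, J $219,900, D $366,900, I $375,500.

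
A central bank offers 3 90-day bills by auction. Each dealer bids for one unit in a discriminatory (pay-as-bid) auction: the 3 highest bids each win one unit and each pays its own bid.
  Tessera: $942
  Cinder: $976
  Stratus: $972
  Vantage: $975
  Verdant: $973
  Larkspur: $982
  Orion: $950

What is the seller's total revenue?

Total revenue: $2,933

Ordering the bids: 982 (Larkspur), 976 (Cinder), 975 (Vantage), 973 (Verdant), 972 (Stratus), …
The 3 highest are Larkspur, Cinder, Vantage.
Total revenue = 982 + 976 + 975 = $2,933.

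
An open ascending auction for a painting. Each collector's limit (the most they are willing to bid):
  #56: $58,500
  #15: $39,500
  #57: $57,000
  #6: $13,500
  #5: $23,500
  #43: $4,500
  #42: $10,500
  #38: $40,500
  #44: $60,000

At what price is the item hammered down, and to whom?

Ascending (English) auction: the price rises until one bidder remains; the winner pays the price at which the last rival dropped out.
Limits ranked: 60,000 (#44) > 58,500 (#56) > 57,000 (#57) > 40,500 (#38) > 39,500 (#15) > 23,500 (#5) > …
#56 is the last rival to drop out, at $58,500; #44 remains and wins at that price.

#44 wins at $58,500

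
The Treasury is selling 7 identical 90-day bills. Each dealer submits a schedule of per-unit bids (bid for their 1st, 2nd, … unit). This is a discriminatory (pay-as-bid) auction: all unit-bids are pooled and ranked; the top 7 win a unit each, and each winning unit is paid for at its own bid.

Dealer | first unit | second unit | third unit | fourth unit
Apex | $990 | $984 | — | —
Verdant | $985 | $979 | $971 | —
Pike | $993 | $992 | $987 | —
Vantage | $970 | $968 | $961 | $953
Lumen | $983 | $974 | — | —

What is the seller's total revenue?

Total revenue: $6,914

Merging the schedules and taking the best 7: 993 (Pike-1), 992 (Pike-2), 990 (Apex-1), 987 (Pike-3), 985 (Verdant-1), 984 (Apex-2), 983 (Lumen-1)
Next rejected bid: $979 (not a price — pay-as-bid).
Each winning unit pays its own bid.
Revenue = 993 + 992 + 990 + 987 + 985 + 984 + 983 = $6,914.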